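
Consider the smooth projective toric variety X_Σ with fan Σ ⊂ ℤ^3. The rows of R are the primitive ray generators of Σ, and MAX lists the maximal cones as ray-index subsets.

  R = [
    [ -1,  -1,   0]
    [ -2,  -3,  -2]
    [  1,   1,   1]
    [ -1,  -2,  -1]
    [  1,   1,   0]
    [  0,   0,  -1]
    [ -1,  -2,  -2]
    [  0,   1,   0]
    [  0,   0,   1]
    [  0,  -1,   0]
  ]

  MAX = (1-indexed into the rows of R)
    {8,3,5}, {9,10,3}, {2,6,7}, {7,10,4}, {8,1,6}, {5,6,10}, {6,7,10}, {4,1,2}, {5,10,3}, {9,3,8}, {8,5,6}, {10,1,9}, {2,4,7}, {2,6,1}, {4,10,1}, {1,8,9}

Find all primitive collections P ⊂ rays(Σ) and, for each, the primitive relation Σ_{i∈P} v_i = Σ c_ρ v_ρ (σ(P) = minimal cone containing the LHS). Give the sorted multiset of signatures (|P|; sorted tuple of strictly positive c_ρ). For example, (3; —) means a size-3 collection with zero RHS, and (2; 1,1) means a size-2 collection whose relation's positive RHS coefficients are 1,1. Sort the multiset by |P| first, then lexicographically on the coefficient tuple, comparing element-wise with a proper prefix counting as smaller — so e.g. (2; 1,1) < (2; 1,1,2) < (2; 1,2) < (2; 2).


Δ(Σ) — 10 vertices, 22 min non-faces:

  P = {1,5}:  v_{1} + v_{5} = 0  →  sig = (2; —)
  P = {6,9}:  v_{6} + v_{9} = 0  →  sig = (2; —)
  P = {8,10}:  v_{8} + v_{10} = 0  →  sig = (2; —)
  P = {1,3}:  v_{1} + v_{3} = v_{9}  →  sig = (2; 1)
  P = {1,7}:  v_{1} + v_{7} = v_{2}  →  sig = (2; 1)
  P = {2,3}:  v_{2} + v_{3} = v_{4}  →  sig = (2; 1)
  P = {2,5}:  v_{2} + v_{5} = v_{7}  →  sig = (2; 1)
  P = {3,4}:  v_{3} + v_{4} = v_{10}  →  sig = (2; 1)
  P = {3,6}:  v_{3} + v_{6} = v_{5}  →  sig = (2; 1)
  P = {4,6}:  v_{4} + v_{6} = v_{7}  →  sig = (2; 1)
  P = {5,9}:  v_{5} + v_{9} = v_{3}  →  sig = (2; 1)
  P = {7,9}:  v_{7} + v_{9} = v_{4}  →  sig = (2; 1)
  P = {2,9}:  v_{2} + v_{9} = v_{1} + v_{4}  →  sig = (2; 1,1)
  P = {3,7}:  v_{3} + v_{7} = v_{6} + v_{10}  →  sig = (2; 1,1)
  P = {4,5}:  v_{4} + v_{5} = v_{6} + v_{10}  →  sig = (2; 1,1)
  P = {4,8}:  v_{4} + v_{8} = v_{1} + v_{6}  →  sig = (2; 1,1)
  P = {4,9}:  v_{4} + v_{9} = v_{1} + v_{10}  →  sig = (2; 1,1)
  P = {5,7}:  v_{5} + v_{7} = 2·v_{6} + v_{10}  →  sig = (2; 1,2)
  P = {7,8}:  v_{7} + v_{8} = v_{1} + 2·v_{6}  →  sig = (2; 1,2)
  P = {2,10}:  v_{2} + v_{10} = 2·v_{4}  →  sig = (2; 2)
  P = {2,8}:  v_{2} + v_{8} = 2·v_{1} + 2·v_{6}  →  sig = (2; 2,2)
  P = {1,6,10}:  v_{1} + v_{6} + v_{10} = v_{4}  →  sig = (3; 1)

so the primitive-relation signature multiset is
[(2; —), (2; —), (2; —), (2; 1), (2; 1), (2; 1), (2; 1), (2; 1), (2; 1), (2; 1), (2; 1), (2; 1), (2; 1,1), (2; 1,1), (2; 1,1), (2; 1,1), (2; 1,1), (2; 1,2), (2; 1,2), (2; 2), (2; 2,2), (3; 1)]


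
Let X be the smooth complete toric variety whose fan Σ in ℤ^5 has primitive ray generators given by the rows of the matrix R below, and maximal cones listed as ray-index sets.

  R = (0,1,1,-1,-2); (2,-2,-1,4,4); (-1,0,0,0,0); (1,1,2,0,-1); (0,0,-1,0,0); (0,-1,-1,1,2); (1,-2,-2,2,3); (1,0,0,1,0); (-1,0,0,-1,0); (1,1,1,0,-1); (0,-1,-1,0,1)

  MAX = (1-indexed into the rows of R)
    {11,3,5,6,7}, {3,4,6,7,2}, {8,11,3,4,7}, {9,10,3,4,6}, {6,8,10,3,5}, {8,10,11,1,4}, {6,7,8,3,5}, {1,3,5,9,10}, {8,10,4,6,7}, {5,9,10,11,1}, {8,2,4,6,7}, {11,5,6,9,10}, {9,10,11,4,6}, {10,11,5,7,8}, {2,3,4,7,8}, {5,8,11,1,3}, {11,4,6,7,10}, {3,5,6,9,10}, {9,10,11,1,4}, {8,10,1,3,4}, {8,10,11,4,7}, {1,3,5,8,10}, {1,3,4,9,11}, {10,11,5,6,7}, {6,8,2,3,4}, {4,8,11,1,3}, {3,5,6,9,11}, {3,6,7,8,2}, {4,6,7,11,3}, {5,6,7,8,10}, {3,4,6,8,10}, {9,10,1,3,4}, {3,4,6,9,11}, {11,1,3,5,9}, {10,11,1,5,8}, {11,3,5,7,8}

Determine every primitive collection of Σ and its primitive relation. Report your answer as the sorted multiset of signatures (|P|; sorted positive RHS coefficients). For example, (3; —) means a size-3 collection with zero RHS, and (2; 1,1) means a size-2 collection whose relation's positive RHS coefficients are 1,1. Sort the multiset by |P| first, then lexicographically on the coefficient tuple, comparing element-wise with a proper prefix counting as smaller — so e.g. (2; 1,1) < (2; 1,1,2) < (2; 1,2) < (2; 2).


Minimal non-faces — 14 found among 11 rays, 36 max cones:

  P = {1,6}:  v_{1} + v_{6} = 0  →  sig = (2; —)
  P = {8,9}:  v_{8} + v_{9} = 0  →  sig = (2; —)
  P = {4,5}:  v_{4} + v_{5} = v_{10}  →  sig = (2; 1)
  P = {1,7}:  v_{1} + v_{7} = v_{8} + v_{11}  →  sig = (2; 1,1)
  P = {7,9}:  v_{7} + v_{9} = v_{6} + v_{11}  →  sig = (2; 1,1)
  P = {1,2}:  v_{1} + v_{2} = v_{3} + v_{4} + v_{7} + v_{8}  →  sig = (2; 1,1,1,1)
  P = {2,9}:  v_{2} + v_{9} = v_{3} + v_{4} + v_{6} + v_{7}  →  sig = (2; 1,1,1,1)
  P = {2,11}:  v_{2} + v_{11} = v_{3} + v_{4} + 2·v_{7}  →  sig = (2; 1,1,2)
  P = {2,10}:  v_{2} + v_{10} = v_{4} + 2·v_{6} + 2·v_{8}  →  sig = (2; 1,2,2)
  P = {2,5}:  v_{2} + v_{5} = 2·v_{6} + 2·v_{8}  →  sig = (2; 2,2)
  P = {3,10,11}:  v_{3} + v_{10} + v_{11} = 0  →  sig = (3; —)
  P = {6,8,11}:  v_{6} + v_{8} + v_{11} = v_{7}  →  sig = (3; 1)
  P = {3,7,10}:  v_{3} + v_{7} + v_{10} = v_{6} + v_{8}  →  sig = (3; 1,1)
  P = {3,4,6,7,8}:  v_{3} + v_{4} + v_{6} + v_{7} + v_{8} = v_{2}  →  sig = (5; 1)

Signatures (|P|; sorted positive RHS coefficients), sorted:
{ (2; —) ×2,  (2; 1),  (2; 1,1) ×2,  (2; 1,1,1,1) ×2,  (2; 1,1,2),  (2; 1,2,2),  (2; 2,2),  (3; —),  (3; 1),  (3; 1,1),  (5; 1) }


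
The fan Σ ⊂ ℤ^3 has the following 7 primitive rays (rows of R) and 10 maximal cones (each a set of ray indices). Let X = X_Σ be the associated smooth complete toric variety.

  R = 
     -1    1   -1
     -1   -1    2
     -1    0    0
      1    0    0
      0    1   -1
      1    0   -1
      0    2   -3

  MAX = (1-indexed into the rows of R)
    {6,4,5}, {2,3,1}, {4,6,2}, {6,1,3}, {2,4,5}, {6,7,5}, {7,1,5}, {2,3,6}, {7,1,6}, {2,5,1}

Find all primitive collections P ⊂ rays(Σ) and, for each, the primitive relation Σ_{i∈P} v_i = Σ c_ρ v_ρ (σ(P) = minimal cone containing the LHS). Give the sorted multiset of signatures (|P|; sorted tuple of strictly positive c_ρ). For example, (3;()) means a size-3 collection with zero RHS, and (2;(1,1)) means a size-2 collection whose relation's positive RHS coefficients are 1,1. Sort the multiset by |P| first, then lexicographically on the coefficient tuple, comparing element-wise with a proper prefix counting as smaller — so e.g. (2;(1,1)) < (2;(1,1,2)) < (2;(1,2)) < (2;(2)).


Primitive collections (9):

  {3,4}:  v_{3} + v_{4} = 0  so sig = (2;())
  {1,4}:  v_{1} + v_{4} = v_{5}  so sig = (2;(1))
  {2,7}:  v_{2} + v_{7} = v_{1}  so sig = (2;(1))
  {3,5}:  v_{3} + v_{5} = v_{1}  so sig = (2;(1))
  {3,7}:  v_{3} + v_{7} = 2·v_{1} + v_{6}  so sig = (2;(1,2))
  {4,7}:  v_{4} + v_{7} = 2·v_{5} + v_{6}  so sig = (2;(1,2))
  {2,5,6}:  v_{2} + v_{5} + v_{6} = 0  so sig = (3;())
  {1,2,6}:  v_{1} + v_{2} + v_{6} = v_{3}  so sig = (3;(1))
  {1,5,6}:  v_{1} + v_{5} + v_{6} = v_{7}  so sig = (3;(1))

so the primitive-relation signature multiset is
    |P|=2: 6 collections, coeffs (), (1), (1), (1), (1,2), (1,2)
    |P|=3: 3 collections, coeffs (), (1), (1)


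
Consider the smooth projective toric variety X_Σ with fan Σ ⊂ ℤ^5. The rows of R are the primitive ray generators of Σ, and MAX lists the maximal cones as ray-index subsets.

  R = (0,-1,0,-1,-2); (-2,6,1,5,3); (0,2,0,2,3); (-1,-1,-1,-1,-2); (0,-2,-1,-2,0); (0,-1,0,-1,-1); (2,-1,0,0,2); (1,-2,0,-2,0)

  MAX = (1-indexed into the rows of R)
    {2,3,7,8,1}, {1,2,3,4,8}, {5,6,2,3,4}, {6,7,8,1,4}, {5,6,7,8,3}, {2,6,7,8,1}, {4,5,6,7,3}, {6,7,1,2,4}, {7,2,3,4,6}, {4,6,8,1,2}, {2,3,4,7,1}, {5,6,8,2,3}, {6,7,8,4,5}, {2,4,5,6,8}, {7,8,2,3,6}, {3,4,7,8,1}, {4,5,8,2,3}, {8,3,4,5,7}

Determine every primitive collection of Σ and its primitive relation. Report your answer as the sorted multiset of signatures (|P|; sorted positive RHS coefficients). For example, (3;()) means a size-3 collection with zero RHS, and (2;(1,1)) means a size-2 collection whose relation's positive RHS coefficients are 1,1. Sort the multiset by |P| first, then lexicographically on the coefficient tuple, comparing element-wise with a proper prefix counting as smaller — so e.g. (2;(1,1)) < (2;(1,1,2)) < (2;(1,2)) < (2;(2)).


Δ(Σ) — 8 vertices, 5 min non-faces:

  • {1,5}:  v_{1} + v_{5} = v_{4} + v_{8} — sig = (2;(1,1))
  • {1,3,6}:  v_{1} + v_{3} + v_{6} = 0 — sig = (3;())
  • {2,5,7}:  v_{2} + v_{5} + v_{7} = 2·v_{3} + v_{6} — sig = (3;(1,2))
  • {2,4,7,8}:  v_{2} + v_{4} + v_{7} + v_{8} = v_{3} — sig = (4;(1))
  • {3,4,6,8}:  v_{3} + v_{4} + v_{6} + v_{8} = v_{5} — sig = (4;(1))

Signatures (|P|; sorted positive RHS coefficients), sorted:
    (2;(1,1))
    (3;())
    (3;(1,2))
    (4;(1))
    (4;(1))


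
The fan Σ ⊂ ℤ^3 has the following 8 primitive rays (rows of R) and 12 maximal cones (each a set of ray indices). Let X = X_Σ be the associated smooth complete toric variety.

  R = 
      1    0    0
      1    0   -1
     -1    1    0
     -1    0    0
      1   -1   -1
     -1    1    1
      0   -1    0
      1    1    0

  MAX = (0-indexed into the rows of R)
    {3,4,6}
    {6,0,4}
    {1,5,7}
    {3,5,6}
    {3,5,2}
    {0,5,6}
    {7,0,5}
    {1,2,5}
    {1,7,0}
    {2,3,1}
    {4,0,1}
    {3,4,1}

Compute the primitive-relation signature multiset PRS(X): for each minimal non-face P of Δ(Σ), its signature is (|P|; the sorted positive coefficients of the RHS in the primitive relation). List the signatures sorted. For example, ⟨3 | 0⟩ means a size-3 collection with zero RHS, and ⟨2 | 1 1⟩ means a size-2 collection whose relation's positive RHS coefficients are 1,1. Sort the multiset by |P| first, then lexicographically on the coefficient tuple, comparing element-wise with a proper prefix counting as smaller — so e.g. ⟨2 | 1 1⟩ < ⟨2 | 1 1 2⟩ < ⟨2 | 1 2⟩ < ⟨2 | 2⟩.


The 12 primitive collections of Σ (r=8, n=3):

  P = {0,3}:  v_{0} + v_{3} = 0  →  sig = ⟨2 | 0⟩
  P = {4,5}:  v_{4} + v_{5} = 0  →  sig = ⟨2 | 0⟩
  P = {1,6}:  v_{1} + v_{6} = v_{4}  →  sig = ⟨2 | 1⟩
  P = {2,6}:  v_{2} + v_{6} = v_{3}  →  sig = ⟨2 | 1⟩
  P = {6,7}:  v_{6} + v_{7} = v_{0}  →  sig = ⟨2 | 1⟩
  P = {0,2}:  v_{0} + v_{2} = v_{1} + v_{5}  →  sig = ⟨2 | 1 1⟩
  P = {2,4}:  v_{2} + v_{4} = v_{1} + v_{3}  →  sig = ⟨2 | 1 1⟩
  P = {3,7}:  v_{3} + v_{7} = v_{1} + v_{5}  →  sig = ⟨2 | 1 1⟩
  P = {4,7}:  v_{4} + v_{7} = v_{0} + v_{1}  →  sig = ⟨2 | 1 1⟩
  P = {2,7}:  v_{2} + v_{7} = 2·v_{1} + 2·v_{5}  →  sig = ⟨2 | 2 2⟩
  P = {0,1,5}:  v_{0} + v_{1} + v_{5} = v_{7}  →  sig = ⟨3 | 1⟩
  P = {1,3,5}:  v_{1} + v_{3} + v_{5} = v_{2}  →  sig = ⟨3 | 1⟩

Sorted signature multiset PRS(X):
    ⟨2 | 0⟩
    ⟨2 | 0⟩
    ⟨2 | 1⟩
    ⟨2 | 1⟩
    ⟨2 | 1⟩
    ⟨2 | 1 1⟩
    ⟨2 | 1 1⟩
    ⟨2 | 1 1⟩
    ⟨2 | 1 1⟩
    ⟨2 | 2 2⟩
    ⟨3 | 1⟩
    ⟨3 | 1⟩


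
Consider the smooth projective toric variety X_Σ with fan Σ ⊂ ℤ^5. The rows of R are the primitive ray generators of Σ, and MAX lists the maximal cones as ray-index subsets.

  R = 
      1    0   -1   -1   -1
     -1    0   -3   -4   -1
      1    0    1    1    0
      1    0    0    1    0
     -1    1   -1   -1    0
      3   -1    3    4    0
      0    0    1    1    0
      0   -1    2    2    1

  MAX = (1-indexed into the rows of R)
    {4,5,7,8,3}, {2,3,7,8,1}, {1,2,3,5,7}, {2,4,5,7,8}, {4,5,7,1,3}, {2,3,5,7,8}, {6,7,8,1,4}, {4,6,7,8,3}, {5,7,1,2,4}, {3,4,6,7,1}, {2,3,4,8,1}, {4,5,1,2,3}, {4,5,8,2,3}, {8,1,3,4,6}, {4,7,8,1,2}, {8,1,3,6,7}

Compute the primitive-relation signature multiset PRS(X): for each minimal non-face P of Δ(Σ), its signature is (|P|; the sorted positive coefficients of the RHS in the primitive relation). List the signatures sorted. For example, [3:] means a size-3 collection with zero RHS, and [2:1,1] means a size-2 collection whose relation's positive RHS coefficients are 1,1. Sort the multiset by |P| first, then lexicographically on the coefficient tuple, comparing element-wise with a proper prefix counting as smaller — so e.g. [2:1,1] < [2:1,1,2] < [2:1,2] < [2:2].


Primitive collections (5):

  • {5,6}:  v_{5} + v_{6} = v_{3} + v_{4} + v_{7}  ⇒ sig = [2:1,1,1]
  • {2,6}:  v_{2} + v_{6} = 2·v_{1} + v_{8}  ⇒ sig = [2:1,2]
  • {1,5,8}:  v_{1} + v_{5} + v_{8} = 0  ⇒ sig = [3:]
  • {2,3,4,7}:  v_{2} + v_{3} + v_{4} + v_{7} = v_{1}  ⇒ sig = [4:1]
  • {1,3,4,7,8}:  v_{1} + v_{3} + v_{4} + v_{7} + v_{8} = v_{6}  ⇒ sig = [5:1]

Signatures (|P|; sorted positive RHS coefficients), sorted:
    [2:1,1,1]
    [2:1,2]
    [3:]
    [4:1]
    [5:1]


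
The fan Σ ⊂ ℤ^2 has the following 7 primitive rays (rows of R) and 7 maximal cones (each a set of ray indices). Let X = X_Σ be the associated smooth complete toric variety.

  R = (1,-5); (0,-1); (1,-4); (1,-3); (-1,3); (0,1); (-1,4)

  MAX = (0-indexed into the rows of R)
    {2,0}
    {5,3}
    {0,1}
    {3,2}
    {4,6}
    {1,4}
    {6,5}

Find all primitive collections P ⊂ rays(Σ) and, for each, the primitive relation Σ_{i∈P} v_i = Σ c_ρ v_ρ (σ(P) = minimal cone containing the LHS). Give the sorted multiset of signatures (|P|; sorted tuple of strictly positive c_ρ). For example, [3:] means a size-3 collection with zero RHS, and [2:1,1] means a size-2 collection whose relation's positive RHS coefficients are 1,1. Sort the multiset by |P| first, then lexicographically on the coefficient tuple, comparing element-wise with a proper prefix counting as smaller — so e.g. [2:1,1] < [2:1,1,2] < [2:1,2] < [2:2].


|primitive collections| = 14. Relations:

  {1,5}:  v_{1} + v_{5} = 0  so sig = [2:]
  {2,6}:  v_{2} + v_{6} = 0  so sig = [2:]
  {3,4}:  v_{3} + v_{4} = 0  so sig = [2:]
  {0,5}:  v_{0} + v_{5} = v_{2}  so sig = [2:1]
  {0,6}:  v_{0} + v_{6} = v_{1}  so sig = [2:1]
  {1,2}:  v_{1} + v_{2} = v_{0}  so sig = [2:1]
  {1,3}:  v_{1} + v_{3} = v_{2}  so sig = [2:1]
  {1,6}:  v_{1} + v_{6} = v_{4}  so sig = [2:1]
  {2,4}:  v_{2} + v_{4} = v_{1}  so sig = [2:1]
  {2,5}:  v_{2} + v_{5} = v_{3}  so sig = [2:1]
  {3,6}:  v_{3} + v_{6} = v_{5}  so sig = [2:1]
  {4,5}:  v_{4} + v_{5} = v_{6}  so sig = [2:1]
  {0,3}:  v_{0} + v_{3} = 2·v_{2}  so sig = [2:2]
  {0,4}:  v_{0} + v_{4} = 2·v_{1}  so sig = [2:2]

Signatures (|P|; sorted positive RHS coefficients), sorted:
[[2:], [2:], [2:], [2:1], [2:1], [2:1], [2:1], [2:1], [2:1], [2:1], [2:1], [2:1], [2:2], [2:2]]


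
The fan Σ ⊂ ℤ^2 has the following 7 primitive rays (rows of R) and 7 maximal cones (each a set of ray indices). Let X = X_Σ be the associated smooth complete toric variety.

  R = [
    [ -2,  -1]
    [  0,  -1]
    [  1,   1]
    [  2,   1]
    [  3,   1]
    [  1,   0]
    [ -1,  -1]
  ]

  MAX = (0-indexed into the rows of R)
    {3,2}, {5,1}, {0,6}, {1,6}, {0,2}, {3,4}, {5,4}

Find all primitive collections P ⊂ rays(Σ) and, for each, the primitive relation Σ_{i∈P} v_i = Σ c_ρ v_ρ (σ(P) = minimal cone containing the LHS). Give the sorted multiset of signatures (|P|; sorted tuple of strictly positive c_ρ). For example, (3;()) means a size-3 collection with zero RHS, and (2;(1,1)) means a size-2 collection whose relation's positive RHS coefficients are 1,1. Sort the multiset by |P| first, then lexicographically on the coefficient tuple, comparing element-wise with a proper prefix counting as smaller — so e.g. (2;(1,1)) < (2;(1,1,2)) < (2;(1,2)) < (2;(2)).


Minimal non-faces — 14 found among 7 rays, 7 max cones:

  {0,3}:  v_{0} + v_{3} = 0  ⇒ sig = (2;())
  {2,6}:  v_{2} + v_{6} = 0  ⇒ sig = (2;())
  {0,4}:  v_{0} + v_{4} = v_{5}  ⇒ sig = (2;(1))
  {0,5}:  v_{0} + v_{5} = v_{6}  ⇒ sig = (2;(1))
  {1,2}:  v_{1} + v_{2} = v_{5}  ⇒ sig = (2;(1))
  {2,5}:  v_{2} + v_{5} = v_{3}  ⇒ sig = (2;(1))
  {3,5}:  v_{3} + v_{5} = v_{4}  ⇒ sig = (2;(1))
  {3,6}:  v_{3} + v_{6} = v_{5}  ⇒ sig = (2;(1))
  {5,6}:  v_{5} + v_{6} = v_{1}  ⇒ sig = (2;(1))
  {0,1}:  v_{0} + v_{1} = 2·v_{6}  ⇒ sig = (2;(2))
  {1,3}:  v_{1} + v_{3} = 2·v_{5}  ⇒ sig = (2;(2))
  {2,4}:  v_{2} + v_{4} = 2·v_{3}  ⇒ sig = (2;(2))
  {4,6}:  v_{4} + v_{6} = 2·v_{5}  ⇒ sig = (2;(2))
  {1,4}:  v_{1} + v_{4} = 3·v_{5}  ⇒ sig = (2;(3))

Hence PRS(X_Σ) =
[(2;()), (2;()), (2;(1)), (2;(1)), (2;(1)), (2;(1)), (2;(1)), (2;(1)), (2;(1)), (2;(2)), (2;(2)), (2;(2)), (2;(2)), (2;(3))]


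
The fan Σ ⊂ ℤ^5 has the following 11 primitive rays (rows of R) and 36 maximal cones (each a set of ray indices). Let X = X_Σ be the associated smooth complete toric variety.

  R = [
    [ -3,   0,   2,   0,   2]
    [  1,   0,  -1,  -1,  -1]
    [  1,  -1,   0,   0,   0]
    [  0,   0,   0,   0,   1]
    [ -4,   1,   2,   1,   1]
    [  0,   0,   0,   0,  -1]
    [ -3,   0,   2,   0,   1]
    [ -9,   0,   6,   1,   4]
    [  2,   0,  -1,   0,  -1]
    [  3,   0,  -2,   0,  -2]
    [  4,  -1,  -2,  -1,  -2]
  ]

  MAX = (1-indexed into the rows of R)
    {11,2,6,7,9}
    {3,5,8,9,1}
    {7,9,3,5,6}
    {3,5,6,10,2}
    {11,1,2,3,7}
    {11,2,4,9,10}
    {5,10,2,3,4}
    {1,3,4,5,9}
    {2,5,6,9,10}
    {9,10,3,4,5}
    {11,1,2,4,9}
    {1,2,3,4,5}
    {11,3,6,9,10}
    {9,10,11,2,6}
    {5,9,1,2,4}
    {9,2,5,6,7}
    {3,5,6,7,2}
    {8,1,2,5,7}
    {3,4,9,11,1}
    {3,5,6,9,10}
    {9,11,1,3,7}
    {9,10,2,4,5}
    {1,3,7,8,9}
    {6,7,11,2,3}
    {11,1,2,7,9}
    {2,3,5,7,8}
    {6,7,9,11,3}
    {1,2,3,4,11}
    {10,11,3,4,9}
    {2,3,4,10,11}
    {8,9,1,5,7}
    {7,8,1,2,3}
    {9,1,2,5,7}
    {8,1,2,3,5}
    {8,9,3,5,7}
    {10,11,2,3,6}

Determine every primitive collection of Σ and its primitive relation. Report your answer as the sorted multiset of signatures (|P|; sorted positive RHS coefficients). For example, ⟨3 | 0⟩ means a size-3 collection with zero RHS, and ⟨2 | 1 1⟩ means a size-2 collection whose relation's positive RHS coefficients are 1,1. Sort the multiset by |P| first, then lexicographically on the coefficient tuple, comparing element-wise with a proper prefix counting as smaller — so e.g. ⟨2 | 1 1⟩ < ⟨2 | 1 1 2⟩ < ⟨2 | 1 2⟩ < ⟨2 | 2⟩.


13 collections generate NE(X_Σ); each relation:

  {1,10}:  v_{1} + v_{10} = 0  →  sig = ⟨2 | 0⟩
  {4,6}:  v_{4} + v_{6} = 0  →  sig = ⟨2 | 0⟩
  {1,6}:  v_{1} + v_{6} = v_{7}  →  sig = ⟨2 | 1⟩
  {4,7}:  v_{4} + v_{7} = v_{1}  →  sig = ⟨2 | 1⟩
  {5,11}:  v_{5} + v_{11} = v_{6}  →  sig = ⟨2 | 1⟩
  {7,10}:  v_{7} + v_{10} = v_{6}  →  sig = ⟨2 | 1⟩
  {8,10}:  v_{8} + v_{10} = v_{3} + v_{5} + v_{7}  →  sig = ⟨2 | 1 1 1⟩
  {4,8}:  v_{4} + v_{8} = 2·v_{1} + v_{3} + v_{5}  →  sig = ⟨2 | 1 1 2⟩
  {6,8}:  v_{6} + v_{8} = v_{3} + v_{5} + 2·v_{7}  →  sig = ⟨2 | 1 1 2⟩
  {8,11}:  v_{8} + v_{11} = v_{3} + 2·v_{7}  →  sig = ⟨2 | 1 2⟩
  {2,3,9}:  v_{2} + v_{3} + v_{9} = v_{11}  →  sig = ⟨3 | 1⟩
  {2,8,9}:  v_{2} + v_{8} + v_{9} = 2·v_{7}  →  sig = ⟨3 | 2⟩
  {1,3,5,7}:  v_{1} + v_{3} + v_{5} + v_{7} = v_{8}  →  sig = ⟨4 | 1⟩

Signatures (|P|; sorted positive RHS coefficients), sorted:
[⟨2 | 0⟩, ⟨2 | 0⟩, ⟨2 | 1⟩, ⟨2 | 1⟩, ⟨2 | 1⟩, ⟨2 | 1⟩, ⟨2 | 1 1 1⟩, ⟨2 | 1 1 2⟩, ⟨2 | 1 1 2⟩, ⟨2 | 1 2⟩, ⟨3 | 1⟩, ⟨3 | 2⟩, ⟨4 | 1⟩]


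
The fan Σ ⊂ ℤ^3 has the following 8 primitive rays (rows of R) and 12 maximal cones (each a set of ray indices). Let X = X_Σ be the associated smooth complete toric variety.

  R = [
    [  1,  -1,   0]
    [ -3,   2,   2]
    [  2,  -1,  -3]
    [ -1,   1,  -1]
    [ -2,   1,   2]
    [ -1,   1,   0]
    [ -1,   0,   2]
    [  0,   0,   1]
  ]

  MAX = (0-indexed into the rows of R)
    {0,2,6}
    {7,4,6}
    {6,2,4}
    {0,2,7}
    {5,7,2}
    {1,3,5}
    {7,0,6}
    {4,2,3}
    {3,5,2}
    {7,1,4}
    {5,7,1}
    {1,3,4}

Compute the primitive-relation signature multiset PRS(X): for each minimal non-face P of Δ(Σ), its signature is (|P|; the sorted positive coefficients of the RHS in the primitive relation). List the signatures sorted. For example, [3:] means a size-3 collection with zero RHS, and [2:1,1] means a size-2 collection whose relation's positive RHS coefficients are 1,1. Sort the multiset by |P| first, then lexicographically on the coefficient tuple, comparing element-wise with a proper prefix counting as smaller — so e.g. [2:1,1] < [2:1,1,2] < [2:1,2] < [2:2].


Minimal non-faces — 12 found among 8 rays, 12 max cones:

  {0,5}:  v_{0} + v_{5} = 0  ⟹  sig = [2:]
  {0,1}:  v_{0} + v_{1} = v_{4}  ⟹  sig = [2:1]
  {0,4}:  v_{0} + v_{4} = v_{6}  ⟹  sig = [2:1]
  {1,2}:  v_{1} + v_{2} = v_{3}  ⟹  sig = [2:1]
  {3,7}:  v_{3} + v_{7} = v_{5}  ⟹  sig = [2:1]
  {4,5}:  v_{4} + v_{5} = v_{1}  ⟹  sig = [2:1]
  {5,6}:  v_{5} + v_{6} = v_{4}  ⟹  sig = [2:1]
  {0,3}:  v_{0} + v_{3} = v_{2} + v_{4}  ⟹  sig = [2:1,1]
  {3,6}:  v_{3} + v_{6} = v_{2} + 2·v_{4}  ⟹  sig = [2:1,2]
  {1,6}:  v_{1} + v_{6} = 2·v_{4}  ⟹  sig = [2:2]
  {2,4,7}:  v_{2} + v_{4} + v_{7} = 0  ⟹  sig = [3:]
  {2,6,7}:  v_{2} + v_{6} + v_{7} = v_{0}  ⟹  sig = [3:1]

Hence PRS(X_Σ) =
[[2:], [2:1], [2:1], [2:1], [2:1], [2:1], [2:1], [2:1,1], [2:1,2], [2:2], [3:], [3:1]]


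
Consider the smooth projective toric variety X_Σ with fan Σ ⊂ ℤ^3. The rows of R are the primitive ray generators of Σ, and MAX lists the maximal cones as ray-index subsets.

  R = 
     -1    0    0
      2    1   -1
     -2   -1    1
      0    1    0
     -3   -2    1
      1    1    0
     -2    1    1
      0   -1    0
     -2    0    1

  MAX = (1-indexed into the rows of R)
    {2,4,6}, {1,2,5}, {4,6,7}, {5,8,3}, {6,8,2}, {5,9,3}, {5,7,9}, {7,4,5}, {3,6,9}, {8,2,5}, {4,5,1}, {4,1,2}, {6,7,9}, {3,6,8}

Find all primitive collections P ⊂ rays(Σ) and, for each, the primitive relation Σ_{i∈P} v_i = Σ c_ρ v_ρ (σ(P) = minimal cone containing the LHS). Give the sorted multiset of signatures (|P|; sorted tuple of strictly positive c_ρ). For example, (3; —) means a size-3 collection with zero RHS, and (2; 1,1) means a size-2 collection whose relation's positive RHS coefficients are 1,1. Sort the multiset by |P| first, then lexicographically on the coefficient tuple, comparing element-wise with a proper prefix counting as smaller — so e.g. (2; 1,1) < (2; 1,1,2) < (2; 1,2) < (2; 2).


Σ has 16 primitive collections:

  • {2,3}:  v_{2} + v_{3} = 0 — sig = (2; —)
  • {4,8}:  v_{4} + v_{8} = 0 — sig = (2; —)
  • {1,6}:  v_{1} + v_{6} = v_{4} — sig = (2; 1)
  • {2,9}:  v_{2} + v_{9} = v_{4} — sig = (2; 1)
  • {3,4}:  v_{3} + v_{4} = v_{9} — sig = (2; 1)
  • {4,9}:  v_{4} + v_{9} = v_{7} — sig = (2; 1)
  • {5,6}:  v_{5} + v_{6} = v_{3} — sig = (2; 1)
  • {7,8}:  v_{7} + v_{8} = v_{9} — sig = (2; 1)
  • {8,9}:  v_{8} + v_{9} = v_{3} — sig = (2; 1)
  • {1,3}:  v_{1} + v_{3} = v_{4} + v_{5} — sig = (2; 1,1)
  • {1,8}:  v_{1} + v_{8} = v_{2} + v_{5} — sig = (2; 1,1)
  • {1,9}:  v_{1} + v_{9} = 2·v_{4} + v_{5} — sig = (2; 1,2)
  • {1,7}:  v_{1} + v_{7} = 3·v_{4} + v_{5} — sig = (2; 1,3)
  • {2,7}:  v_{2} + v_{7} = 2·v_{4} — sig = (2; 2)
  • {3,7}:  v_{3} + v_{7} = 2·v_{9} — sig = (2; 2)
  • {2,4,5}:  v_{2} + v_{4} + v_{5} = v_{1} — sig = (3; 1)

Sorted signature multiset PRS(X):
{ (2; —) ×2,  (2; 1) ×7,  (2; 1,1) ×2,  (2; 1,2),  (2; 1,3),  (2; 2) ×2,  (3; 1) }


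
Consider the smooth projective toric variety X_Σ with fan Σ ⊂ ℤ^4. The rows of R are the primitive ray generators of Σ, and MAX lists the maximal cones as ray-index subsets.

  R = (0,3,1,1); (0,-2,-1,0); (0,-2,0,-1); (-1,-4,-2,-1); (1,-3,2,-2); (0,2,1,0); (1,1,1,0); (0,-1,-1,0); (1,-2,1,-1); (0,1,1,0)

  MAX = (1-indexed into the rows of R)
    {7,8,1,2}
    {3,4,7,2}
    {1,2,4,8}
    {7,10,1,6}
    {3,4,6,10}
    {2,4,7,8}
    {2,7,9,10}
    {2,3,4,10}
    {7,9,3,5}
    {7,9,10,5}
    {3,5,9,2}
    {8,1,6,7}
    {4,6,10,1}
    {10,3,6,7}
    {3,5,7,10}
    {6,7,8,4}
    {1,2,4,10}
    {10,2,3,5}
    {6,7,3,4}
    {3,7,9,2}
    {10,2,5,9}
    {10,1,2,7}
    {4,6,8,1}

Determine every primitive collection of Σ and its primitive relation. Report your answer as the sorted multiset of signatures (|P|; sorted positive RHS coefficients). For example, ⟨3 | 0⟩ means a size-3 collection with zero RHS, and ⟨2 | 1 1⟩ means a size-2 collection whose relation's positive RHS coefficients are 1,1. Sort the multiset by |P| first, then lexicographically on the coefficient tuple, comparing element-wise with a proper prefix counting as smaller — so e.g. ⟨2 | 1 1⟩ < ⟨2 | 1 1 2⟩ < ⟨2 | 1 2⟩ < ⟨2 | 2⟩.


Σ has 17 primitive collections:

  P = {2,6}:  v_{2} + v_{6} = 0 — sig = ⟨2 | 0⟩
  P = {8,10}:  v_{8} + v_{10} = 0 — sig = ⟨2 | 0⟩
  P = {1,3}:  v_{1} + v_{3} = v_{10} — sig = ⟨2 | 1⟩
  P = {3,8}:  v_{3} + v_{8} = v_{4} + v_{7} — sig = ⟨2 | 1 1⟩
  P = {5,8}:  v_{5} + v_{8} = v_{3} + v_{9} — sig = ⟨2 | 1 1⟩
  P = {6,9}:  v_{6} + v_{9} = v_{3} + v_{7} + v_{10} — sig = ⟨2 | 1 1 1⟩
  P = {8,9}:  v_{8} + v_{9} = v_{2} + v_{3} + v_{7} — sig = ⟨2 | 1 1 1⟩
  P = {1,9}:  v_{1} + v_{9} = v_{2} + v_{7} + 2·v_{10} — sig = ⟨2 | 1 1 2⟩
  P = {4,5}:  v_{4} + v_{5} = v_{2} + 3·v_{3} + v_{10} — sig = ⟨2 | 1 1 3⟩
  P = {1,5}:  v_{1} + v_{5} = v_{9} + 2·v_{10} — sig = ⟨2 | 1 2⟩
  P = {4,9}:  v_{4} + v_{9} = v_{2} + 2·v_{3} — sig = ⟨2 | 1 2⟩
  P = {5,6}:  v_{5} + v_{6} = 2·v_{3} + v_{7} + 2·v_{10} — sig = ⟨2 | 1 2 2⟩
  P = {1,4,7}:  v_{1} + v_{4} + v_{7} = 0 — sig = ⟨3 | 0⟩
  P = {3,9,10}:  v_{3} + v_{9} + v_{10} = v_{5} — sig = ⟨3 | 1⟩
  P = {4,7,10}:  v_{4} + v_{7} + v_{10} = v_{3} — sig = ⟨3 | 1⟩
  P = {2,5,7}:  v_{2} + v_{5} + v_{7} = 2·v_{9} — sig = ⟨3 | 2⟩
  P = {2,3,7,10}:  v_{2} + v_{3} + v_{7} + v_{10} = v_{9} — sig = ⟨4 | 1⟩

Signatures (|P|; sorted positive RHS coefficients), sorted:
    ⟨2 | 0⟩
    ⟨2 | 0⟩
    ⟨2 | 1⟩
    ⟨2 | 1 1⟩
    ⟨2 | 1 1⟩
    ⟨2 | 1 1 1⟩
    ⟨2 | 1 1 1⟩
    ⟨2 | 1 1 2⟩
    ⟨2 | 1 1 3⟩
    ⟨2 | 1 2⟩
    ⟨2 | 1 2⟩
    ⟨2 | 1 2 2⟩
    ⟨3 | 0⟩
    ⟨3 | 1⟩
    ⟨3 | 1⟩
    ⟨3 | 2⟩
    ⟨4 | 1⟩


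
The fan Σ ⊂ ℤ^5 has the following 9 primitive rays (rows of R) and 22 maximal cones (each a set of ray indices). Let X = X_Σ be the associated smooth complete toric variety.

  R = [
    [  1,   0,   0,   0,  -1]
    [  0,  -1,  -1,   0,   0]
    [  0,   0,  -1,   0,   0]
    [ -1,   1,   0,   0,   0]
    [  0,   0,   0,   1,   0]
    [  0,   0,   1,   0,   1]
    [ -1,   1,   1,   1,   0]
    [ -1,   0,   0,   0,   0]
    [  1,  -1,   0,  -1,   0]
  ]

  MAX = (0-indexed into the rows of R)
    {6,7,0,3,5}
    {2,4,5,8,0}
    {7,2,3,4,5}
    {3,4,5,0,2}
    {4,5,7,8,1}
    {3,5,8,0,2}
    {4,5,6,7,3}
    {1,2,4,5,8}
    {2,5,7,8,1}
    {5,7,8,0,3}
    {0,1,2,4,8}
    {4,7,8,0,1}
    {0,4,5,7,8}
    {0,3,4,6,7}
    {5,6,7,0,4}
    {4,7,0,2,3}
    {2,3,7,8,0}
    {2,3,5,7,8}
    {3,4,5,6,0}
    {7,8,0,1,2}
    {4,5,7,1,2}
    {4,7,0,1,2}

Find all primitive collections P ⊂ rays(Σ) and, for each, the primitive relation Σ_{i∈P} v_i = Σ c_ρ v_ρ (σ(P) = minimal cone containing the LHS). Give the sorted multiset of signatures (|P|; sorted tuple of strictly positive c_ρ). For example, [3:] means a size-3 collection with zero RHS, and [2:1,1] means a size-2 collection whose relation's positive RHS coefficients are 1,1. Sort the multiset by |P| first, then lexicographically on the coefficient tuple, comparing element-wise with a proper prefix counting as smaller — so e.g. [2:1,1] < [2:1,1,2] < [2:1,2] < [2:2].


Δ(Σ) — 9 vertices, 9 min non-faces:

  P = {1,3}:  v_{1} + v_{3} = v_{2} + v_{7} ; sig = [2:1,1]
  P = {1,6}:  v_{1} + v_{6} = v_{4} + v_{7} ; sig = [2:1,1]
  P = {2,6}:  v_{2} + v_{6} = v_{3} + v_{4} ; sig = [2:1,1]
  P = {6,8}:  v_{6} + v_{8} = v_{0} + v_{5} + v_{7} ; sig = [2:1,1,1]
  P = {3,4,8}:  v_{3} + v_{4} + v_{8} = 0 ; sig = [3:]
  P = {0,1,5}:  v_{0} + v_{1} + v_{5} = v_{4} + v_{8} ; sig = [3:1,1]
  P = {0,2,5,7}:  v_{0} + v_{2} + v_{5} + v_{7} = 0 ; sig = [4:]
  P = {2,4,7,8}:  v_{2} + v_{4} + v_{7} + v_{8} = v_{1} ; sig = [4:1]
  P = {0,3,4,5,7}:  v_{0} + v_{3} + v_{4} + v_{5} + v_{7} = v_{6} ; sig = [5:1]

Hence PRS(X_Σ) =
{ [2:1,1] ×3,  [2:1,1,1],  [3:],  [3:1,1],  [4:],  [4:1],  [5:1] }


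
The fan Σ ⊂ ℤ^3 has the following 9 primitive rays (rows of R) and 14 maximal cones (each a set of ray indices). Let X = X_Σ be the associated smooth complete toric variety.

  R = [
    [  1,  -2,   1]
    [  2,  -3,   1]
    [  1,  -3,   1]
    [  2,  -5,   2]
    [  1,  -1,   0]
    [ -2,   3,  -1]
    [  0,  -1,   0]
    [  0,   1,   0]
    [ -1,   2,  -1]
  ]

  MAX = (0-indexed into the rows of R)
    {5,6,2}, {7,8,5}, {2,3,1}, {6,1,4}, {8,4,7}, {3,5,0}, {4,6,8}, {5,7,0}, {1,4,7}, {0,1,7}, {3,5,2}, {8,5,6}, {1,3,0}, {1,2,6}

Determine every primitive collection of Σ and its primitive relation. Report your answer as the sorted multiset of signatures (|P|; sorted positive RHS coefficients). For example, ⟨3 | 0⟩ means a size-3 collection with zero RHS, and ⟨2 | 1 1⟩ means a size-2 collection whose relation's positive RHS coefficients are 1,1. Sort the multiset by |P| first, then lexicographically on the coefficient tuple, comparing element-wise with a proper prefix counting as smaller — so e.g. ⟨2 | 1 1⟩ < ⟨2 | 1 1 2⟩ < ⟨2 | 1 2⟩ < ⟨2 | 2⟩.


The 15 primitive collections of Σ (r=9, n=3):

  {0,8}:  v_{0} + v_{8} = 0  →  sig = ⟨2 | 0⟩
  {1,5}:  v_{1} + v_{5} = 0  →  sig = ⟨2 | 0⟩
  {6,7}:  v_{6} + v_{7} = 0  →  sig = ⟨2 | 0⟩
  {0,2}:  v_{0} + v_{2} = v_{3}  →  sig = ⟨2 | 1⟩
  {0,4}:  v_{0} + v_{4} = v_{1}  →  sig = ⟨2 | 1⟩
  {0,6}:  v_{0} + v_{6} = v_{2}  →  sig = ⟨2 | 1⟩
  {1,8}:  v_{1} + v_{8} = v_{4}  →  sig = ⟨2 | 1⟩
  {2,7}:  v_{2} + v_{7} = v_{0}  →  sig = ⟨2 | 1⟩
  {2,8}:  v_{2} + v_{8} = v_{6}  →  sig = ⟨2 | 1⟩
  {3,8}:  v_{3} + v_{8} = v_{2}  →  sig = ⟨2 | 1⟩
  {4,5}:  v_{4} + v_{5} = v_{8}  →  sig = ⟨2 | 1⟩
  {2,4}:  v_{2} + v_{4} = v_{1} + v_{6}  →  sig = ⟨2 | 1 1⟩
  {3,4}:  v_{3} + v_{4} = v_{1} + v_{2}  →  sig = ⟨2 | 1 1⟩
  {3,6}:  v_{3} + v_{6} = 2·v_{2}  →  sig = ⟨2 | 2⟩
  {3,7}:  v_{3} + v_{7} = 2·v_{0}  →  sig = ⟨2 | 2⟩

Signatures (|P|; sorted positive RHS coefficients), sorted:
[⟨2 | 0⟩, ⟨2 | 0⟩, ⟨2 | 0⟩, ⟨2 | 1⟩, ⟨2 | 1⟩, ⟨2 | 1⟩, ⟨2 | 1⟩, ⟨2 | 1⟩, ⟨2 | 1⟩, ⟨2 | 1⟩, ⟨2 | 1⟩, ⟨2 | 1 1⟩, ⟨2 | 1 1⟩, ⟨2 | 2⟩, ⟨2 | 2⟩]


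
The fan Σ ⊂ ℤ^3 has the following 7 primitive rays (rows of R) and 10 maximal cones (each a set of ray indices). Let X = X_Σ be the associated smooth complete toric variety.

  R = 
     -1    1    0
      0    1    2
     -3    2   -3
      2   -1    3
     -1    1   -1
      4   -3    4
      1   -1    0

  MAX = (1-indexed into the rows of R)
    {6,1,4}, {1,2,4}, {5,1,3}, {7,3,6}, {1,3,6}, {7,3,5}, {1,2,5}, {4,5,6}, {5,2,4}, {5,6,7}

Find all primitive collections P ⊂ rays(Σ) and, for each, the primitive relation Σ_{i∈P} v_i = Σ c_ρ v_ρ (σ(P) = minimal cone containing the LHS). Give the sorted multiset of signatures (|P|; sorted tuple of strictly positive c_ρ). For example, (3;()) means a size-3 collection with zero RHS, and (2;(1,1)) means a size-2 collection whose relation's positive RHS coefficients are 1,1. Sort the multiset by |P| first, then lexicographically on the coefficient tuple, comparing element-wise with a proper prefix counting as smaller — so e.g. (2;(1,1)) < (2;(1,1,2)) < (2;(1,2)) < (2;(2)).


Primitive collections (9):

  P={1,7}:  v_{1} + v_{7} = 0  ⟹  sig = (2;())
  P={3,4}:  v_{3} + v_{4} = v_{1}  ⟹  sig = (2;(1))
  P={2,7}:  v_{2} + v_{7} = v_{4} + v_{5}  ⟹  sig = (2;(1,1))
  P={4,7}:  v_{4} + v_{7} = v_{5} + v_{6}  ⟹  sig = (2;(1,1))
  P={2,3}:  v_{2} + v_{3} = 2·v_{1} + v_{5}  ⟹  sig = (2;(1,2))
  P={2,6}:  v_{2} + v_{6} = 2·v_{4}  ⟹  sig = (2;(2))
  P={3,5,6}:  v_{3} + v_{5} + v_{6} = 0  ⟹  sig = (3;())
  P={1,4,5}:  v_{1} + v_{4} + v_{5} = v_{2}  ⟹  sig = (3;(1))
  P={1,5,6}:  v_{1} + v_{5} + v_{6} = v_{4}  ⟹  sig = (3;(1))

Signatures (|P|; sorted positive RHS coefficients), sorted:
[(2;()), (2;(1)), (2;(1,1)), (2;(1,1)), (2;(1,2)), (2;(2)), (3;()), (3;(1)), (3;(1))]


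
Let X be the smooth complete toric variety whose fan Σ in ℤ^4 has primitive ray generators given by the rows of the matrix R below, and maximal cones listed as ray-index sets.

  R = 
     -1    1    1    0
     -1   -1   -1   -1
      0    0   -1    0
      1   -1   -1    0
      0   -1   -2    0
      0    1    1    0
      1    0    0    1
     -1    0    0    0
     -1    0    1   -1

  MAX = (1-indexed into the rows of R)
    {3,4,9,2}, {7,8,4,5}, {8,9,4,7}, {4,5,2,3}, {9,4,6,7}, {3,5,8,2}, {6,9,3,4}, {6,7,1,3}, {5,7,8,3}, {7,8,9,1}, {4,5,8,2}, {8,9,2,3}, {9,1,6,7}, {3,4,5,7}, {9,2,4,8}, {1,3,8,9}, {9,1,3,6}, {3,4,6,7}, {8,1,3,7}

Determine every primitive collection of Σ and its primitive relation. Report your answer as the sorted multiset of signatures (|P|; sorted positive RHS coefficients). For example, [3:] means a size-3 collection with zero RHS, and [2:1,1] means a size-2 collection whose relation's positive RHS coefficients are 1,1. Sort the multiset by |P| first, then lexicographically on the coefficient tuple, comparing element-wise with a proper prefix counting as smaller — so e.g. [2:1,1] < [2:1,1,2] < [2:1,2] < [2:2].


Primitive collections (10):

  P = {1,4}:  v_{1} + v_{4} = 0  ⟹  sig = [2:]
  P = {5,6}:  v_{5} + v_{6} = v_{3}  ⟹  sig = [2:1]
  P = {5,9}:  v_{5} + v_{9} = v_{2}  ⟹  sig = [2:1]
  P = {6,8}:  v_{6} + v_{8} = v_{1}  ⟹  sig = [2:1]
  P = {1,5}:  v_{1} + v_{5} = v_{3} + v_{8}  ⟹  sig = [2:1,1]
  P = {2,6}:  v_{2} + v_{6} = v_{3} + v_{9}  ⟹  sig = [2:1,1]
  P = {2,7}:  v_{2} + v_{7} = v_{4} + v_{8}  ⟹  sig = [2:1,1]
  P = {1,2}:  v_{1} + v_{2} = v_{3} + v_{8} + v_{9}  ⟹  sig = [2:1,1,1]
  P = {3,7,9}:  v_{3} + v_{7} + v_{9} = 0  ⟹  sig = [3:]
  P = {3,4,8}:  v_{3} + v_{4} + v_{8} = v_{5}  ⟹  sig = [3:1]

Hence PRS(X_Σ) =
[[2:], [2:1], [2:1], [2:1], [2:1,1], [2:1,1], [2:1,1], [2:1,1,1], [3:], [3:1]]


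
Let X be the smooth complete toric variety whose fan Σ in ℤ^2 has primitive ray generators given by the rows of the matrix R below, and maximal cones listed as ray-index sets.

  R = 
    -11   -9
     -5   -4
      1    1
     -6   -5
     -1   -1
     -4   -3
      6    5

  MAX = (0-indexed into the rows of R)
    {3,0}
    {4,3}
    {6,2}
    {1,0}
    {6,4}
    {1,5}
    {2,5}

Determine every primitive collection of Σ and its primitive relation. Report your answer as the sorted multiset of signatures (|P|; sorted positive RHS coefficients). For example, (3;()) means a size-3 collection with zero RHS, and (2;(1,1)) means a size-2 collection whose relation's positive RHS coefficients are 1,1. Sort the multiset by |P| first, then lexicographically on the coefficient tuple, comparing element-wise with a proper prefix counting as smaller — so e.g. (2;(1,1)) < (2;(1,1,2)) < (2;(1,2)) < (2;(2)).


14 minimal non-faces of Δ(Σ) (on 7 rays):

  P={2,4}:  v_{2} + v_{4} = 0 — sig = (2;())
  P={3,6}:  v_{3} + v_{6} = 0 — sig = (2;())
  P={0,6}:  v_{0} + v_{6} = v_{1} — sig = (2;(1))
  P={1,2}:  v_{1} + v_{2} = v_{5} — sig = (2;(1))
  P={1,3}:  v_{1} + v_{3} = v_{0} — sig = (2;(1))
  P={1,4}:  v_{1} + v_{4} = v_{3} — sig = (2;(1))
  P={1,6}:  v_{1} + v_{6} = v_{2} — sig = (2;(1))
  P={2,3}:  v_{2} + v_{3} = v_{1} — sig = (2;(1))
  P={4,5}:  v_{4} + v_{5} = v_{1} — sig = (2;(1))
  P={0,2}:  v_{0} + v_{2} = 2·v_{1} — sig = (2;(2))
  P={0,4}:  v_{0} + v_{4} = 2·v_{3} — sig = (2;(2))
  P={3,5}:  v_{3} + v_{5} = 2·v_{1} — sig = (2;(2))
  P={5,6}:  v_{5} + v_{6} = 2·v_{2} — sig = (2;(2))
  P={0,5}:  v_{0} + v_{5} = 3·v_{1} — sig = (2;(3))

Sorted signature multiset PRS(X):
    |P|=2: 14 collections, coeffs (), (), (1), (1), (1), (1), (1), (1), (1), (2), (2), (2), (2), (3)


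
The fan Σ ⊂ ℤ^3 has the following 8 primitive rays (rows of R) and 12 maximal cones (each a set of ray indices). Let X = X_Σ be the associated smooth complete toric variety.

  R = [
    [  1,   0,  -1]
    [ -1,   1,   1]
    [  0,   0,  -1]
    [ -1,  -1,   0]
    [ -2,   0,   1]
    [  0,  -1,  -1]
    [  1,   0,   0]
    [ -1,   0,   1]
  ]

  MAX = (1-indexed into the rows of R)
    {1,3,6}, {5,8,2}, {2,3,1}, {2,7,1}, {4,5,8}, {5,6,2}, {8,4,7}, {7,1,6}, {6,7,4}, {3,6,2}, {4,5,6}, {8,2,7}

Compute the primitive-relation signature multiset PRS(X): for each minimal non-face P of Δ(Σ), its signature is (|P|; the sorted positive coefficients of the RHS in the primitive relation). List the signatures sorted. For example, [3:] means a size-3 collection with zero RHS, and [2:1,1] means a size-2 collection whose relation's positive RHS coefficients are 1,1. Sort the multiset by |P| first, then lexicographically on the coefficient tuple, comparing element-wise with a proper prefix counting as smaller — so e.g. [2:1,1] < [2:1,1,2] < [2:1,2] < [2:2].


The 12 primitive collections of Σ (r=8, n=3):

  P={1,8}:  v_{1} + v_{8} = 0 — sig = [2:]
  P={1,4}:  v_{1} + v_{4} = v_{6} — sig = [2:1]
  P={2,4}:  v_{2} + v_{4} = v_{5} — sig = [2:1]
  P={3,7}:  v_{3} + v_{7} = v_{1} — sig = [2:1]
  P={5,7}:  v_{5} + v_{7} = v_{8} — sig = [2:1]
  P={6,8}:  v_{6} + v_{8} = v_{4} — sig = [2:1]
  P={1,5}:  v_{1} + v_{5} = v_{2} + v_{6} — sig = [2:1,1]
  P={3,8}:  v_{3} + v_{8} = v_{2} + v_{6} — sig = [2:1,1]
  P={3,4}:  v_{3} + v_{4} = v_{2} + 2·v_{6} — sig = [2:1,2]
  P={3,5}:  v_{3} + v_{5} = 2·v_{2} + 2·v_{6} — sig = [2:2,2]
  P={2,6,7}:  v_{2} + v_{6} + v_{7} = 0 — sig = [3:]
  P={1,2,6}:  v_{1} + v_{2} + v_{6} = v_{3} — sig = [3:1]

so the primitive-relation signature multiset is
{ [2:],  [2:1] ×5,  [2:1,1] ×2,  [2:1,2],  [2:2,2],  [3:],  [3:1] }


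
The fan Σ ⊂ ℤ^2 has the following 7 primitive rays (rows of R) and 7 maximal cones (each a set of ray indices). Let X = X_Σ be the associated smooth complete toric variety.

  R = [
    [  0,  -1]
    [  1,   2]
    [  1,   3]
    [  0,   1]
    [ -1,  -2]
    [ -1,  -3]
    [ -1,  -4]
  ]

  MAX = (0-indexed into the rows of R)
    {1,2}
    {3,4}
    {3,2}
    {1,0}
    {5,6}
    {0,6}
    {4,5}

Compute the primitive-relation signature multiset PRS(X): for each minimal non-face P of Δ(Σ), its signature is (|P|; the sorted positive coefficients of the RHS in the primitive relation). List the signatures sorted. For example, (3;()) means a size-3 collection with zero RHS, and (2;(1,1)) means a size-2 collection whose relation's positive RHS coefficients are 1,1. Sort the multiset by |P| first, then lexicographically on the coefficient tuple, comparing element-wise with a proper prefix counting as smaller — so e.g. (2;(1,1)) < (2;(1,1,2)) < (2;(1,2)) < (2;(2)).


Primitive collections (14):

  {0,3}:  v_{0} + v_{3} = 0 — sig = (2;())
  {1,4}:  v_{1} + v_{4} = 0 — sig = (2;())
  {2,5}:  v_{2} + v_{5} = 0 — sig = (2;())
  {0,2}:  v_{0} + v_{2} = v_{1} — sig = (2;(1))
  {0,4}:  v_{0} + v_{4} = v_{5} — sig = (2;(1))
  {0,5}:  v_{0} + v_{5} = v_{6} — sig = (2;(1))
  {1,3}:  v_{1} + v_{3} = v_{2} — sig = (2;(1))
  {1,5}:  v_{1} + v_{5} = v_{0} — sig = (2;(1))
  {2,4}:  v_{2} + v_{4} = v_{3} — sig = (2;(1))
  {2,6}:  v_{2} + v_{6} = v_{0} — sig = (2;(1))
  {3,5}:  v_{3} + v_{5} = v_{4} — sig = (2;(1))
  {3,6}:  v_{3} + v_{6} = v_{5} — sig = (2;(1))
  {1,6}:  v_{1} + v_{6} = 2·v_{0} — sig = (2;(2))
  {4,6}:  v_{4} + v_{6} = 2·v_{5} — sig = (2;(2))

Signatures (|P|; sorted positive RHS coefficients), sorted:
[(2;()), (2;()), (2;()), (2;(1)), (2;(1)), (2;(1)), (2;(1)), (2;(1)), (2;(1)), (2;(1)), (2;(1)), (2;(1)), (2;(2)), (2;(2))]


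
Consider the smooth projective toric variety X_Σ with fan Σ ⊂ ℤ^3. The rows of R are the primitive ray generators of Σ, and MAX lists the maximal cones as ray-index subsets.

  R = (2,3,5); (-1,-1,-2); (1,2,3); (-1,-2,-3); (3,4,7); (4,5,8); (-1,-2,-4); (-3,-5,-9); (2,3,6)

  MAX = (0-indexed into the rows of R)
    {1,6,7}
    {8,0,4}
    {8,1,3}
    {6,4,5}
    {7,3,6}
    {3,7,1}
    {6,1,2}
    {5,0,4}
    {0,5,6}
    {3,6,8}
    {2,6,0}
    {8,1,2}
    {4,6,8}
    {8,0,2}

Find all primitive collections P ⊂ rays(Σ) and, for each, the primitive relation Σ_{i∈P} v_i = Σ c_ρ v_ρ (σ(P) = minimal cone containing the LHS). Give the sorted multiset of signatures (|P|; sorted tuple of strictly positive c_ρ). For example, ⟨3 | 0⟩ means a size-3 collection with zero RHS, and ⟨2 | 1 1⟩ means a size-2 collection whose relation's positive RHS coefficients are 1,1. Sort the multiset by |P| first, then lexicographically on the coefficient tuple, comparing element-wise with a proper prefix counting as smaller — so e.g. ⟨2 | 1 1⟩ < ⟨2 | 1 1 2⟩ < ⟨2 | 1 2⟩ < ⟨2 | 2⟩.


20 collections generate NE(X_Σ); each relation:

  P={2,3}:  v_{2} + v_{3} = 0 ; sig = ⟨2 | 0⟩
  P={0,1}:  v_{0} + v_{1} = v_{2} ; sig = ⟨2 | 1⟩
  P={0,7}:  v_{0} + v_{7} = v_{6} ; sig = ⟨2 | 1⟩
  P={1,4}:  v_{1} + v_{4} = v_{0} ; sig = ⟨2 | 1⟩
  P={7,8}:  v_{7} + v_{8} = v_{3} ; sig = ⟨2 | 1⟩
  P={0,3}:  v_{0} + v_{3} = v_{6} + v_{8} ; sig = ⟨2 | 1 1⟩
  P={2,7}:  v_{2} + v_{7} = v_{1} + v_{6} ; sig = ⟨2 | 1 1⟩
  P={3,5}:  v_{3} + v_{5} = v_{4} + 2·v_{6} + v_{8} ; sig = ⟨2 | 1 1 2⟩
  P={1,5}:  v_{1} + v_{5} = 2·v_{0} + v_{6} ; sig = ⟨2 | 1 2⟩
  P={4,7}:  v_{4} + v_{7} = 2·v_{6} + v_{8} ; sig = ⟨2 | 1 2⟩
  P={5,7}:  v_{5} + v_{7} = v_{4} + 2·v_{6} ; sig = ⟨2 | 1 2⟩
  P={2,5}:  v_{2} + v_{5} = 3·v_{0} + v_{6} ; sig = ⟨2 | 1 3⟩
  P={2,4}:  v_{2} + v_{4} = 2·v_{0} ; sig = ⟨2 | 2⟩
  P={5,8}:  v_{5} + v_{8} = 2·v_{4} ; sig = ⟨2 | 2⟩
  P={3,4}:  v_{3} + v_{4} = 2·v_{6} + 2·v_{8} ; sig = ⟨2 | 2 2⟩
  P={1,6,8}:  v_{1} + v_{6} + v_{8} = 0 ; sig = ⟨3 | 0⟩
  P={0,4,6}:  v_{0} + v_{4} + v_{6} = v_{5} ; sig = ⟨3 | 1⟩
  P={0,6,8}:  v_{0} + v_{6} + v_{8} = v_{4} ; sig = ⟨3 | 1⟩
  P={1,3,6}:  v_{1} + v_{3} + v_{6} = v_{7} ; sig = ⟨3 | 1⟩
  P={2,6,8}:  v_{2} + v_{6} + v_{8} = v_{0} ; sig = ⟨3 | 1⟩

Sorted signature multiset PRS(X):
    |P|=2: 15 collections, coeffs (), (1), (1), (1), (1), (1,1), (1,1), (1,1,2), (1,2), (1,2), (1,2), (1,3), (2), (2), (2,2)
    |P|=3: 5 collections, coeffs (), (1), (1), (1), (1)
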